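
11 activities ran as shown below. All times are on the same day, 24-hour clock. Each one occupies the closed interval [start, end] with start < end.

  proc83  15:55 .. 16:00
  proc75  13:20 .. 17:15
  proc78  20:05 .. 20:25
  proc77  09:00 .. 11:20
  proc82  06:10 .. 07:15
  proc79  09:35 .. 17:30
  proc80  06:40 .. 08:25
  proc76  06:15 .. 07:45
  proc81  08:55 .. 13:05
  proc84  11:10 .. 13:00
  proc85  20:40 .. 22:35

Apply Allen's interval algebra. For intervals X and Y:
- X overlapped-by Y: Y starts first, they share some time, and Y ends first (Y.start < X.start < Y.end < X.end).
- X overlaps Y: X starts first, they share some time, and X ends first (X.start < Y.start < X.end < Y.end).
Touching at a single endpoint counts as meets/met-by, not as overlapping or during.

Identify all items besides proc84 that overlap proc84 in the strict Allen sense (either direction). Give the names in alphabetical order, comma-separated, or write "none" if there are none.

Target proc84 = [11:10, 13:00].
proc75 [13:20, 17:15] → after → no.
proc76 [06:15, 07:45] → before → no.
proc77 [09:00, 11:20] → overlaps → yes.
proc78 [20:05, 20:25] → after → no.
proc79 [09:35, 17:30] → contains → no.
proc80 [06:40, 08:25] → before → no.
proc81 [08:55, 13:05] → contains → no.
proc82 [06:10, 07:15] → before → no.
proc83 [15:55, 16:00] → after → no.
proc85 [20:40, 22:35] → after → no.
Result: proc77.

proc77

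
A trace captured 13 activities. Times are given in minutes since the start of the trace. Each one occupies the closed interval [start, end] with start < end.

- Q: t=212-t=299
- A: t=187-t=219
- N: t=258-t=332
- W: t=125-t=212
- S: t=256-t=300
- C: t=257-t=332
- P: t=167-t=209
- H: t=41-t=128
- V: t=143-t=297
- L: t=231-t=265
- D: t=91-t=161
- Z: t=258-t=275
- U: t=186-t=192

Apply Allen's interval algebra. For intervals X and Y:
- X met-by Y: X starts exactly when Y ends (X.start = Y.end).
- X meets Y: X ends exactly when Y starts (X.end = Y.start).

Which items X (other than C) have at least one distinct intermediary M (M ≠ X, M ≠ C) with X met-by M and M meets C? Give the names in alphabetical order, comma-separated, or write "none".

Target C = [t=257, t=332].
Intermediaries M with M meets C: none.
Union: none.

none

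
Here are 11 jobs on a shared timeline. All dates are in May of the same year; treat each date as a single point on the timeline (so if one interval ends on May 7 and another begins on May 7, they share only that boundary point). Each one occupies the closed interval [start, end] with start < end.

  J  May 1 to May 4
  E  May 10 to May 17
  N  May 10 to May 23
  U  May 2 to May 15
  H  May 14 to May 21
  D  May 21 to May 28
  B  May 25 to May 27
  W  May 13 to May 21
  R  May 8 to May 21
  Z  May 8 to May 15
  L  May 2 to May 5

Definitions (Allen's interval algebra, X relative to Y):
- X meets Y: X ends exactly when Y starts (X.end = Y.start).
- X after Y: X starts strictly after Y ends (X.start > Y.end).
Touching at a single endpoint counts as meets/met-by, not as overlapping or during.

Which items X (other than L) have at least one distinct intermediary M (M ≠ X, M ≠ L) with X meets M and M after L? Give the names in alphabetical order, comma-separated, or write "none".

H, R, W

Target L = [May 2, May 5].
Intermediaries M with M after L: B, D, E, H, N, R, W, Z.
Via B — items with X meets B: none.
Via D — items with X meets D: H, R, W.
Via E — items with X meets E: none.
Via H — items with X meets H: none.
Via N — items with X meets N: none.
Via R — items with X meets R: none.
Via W — items with X meets W: none.
Via Z — items with X meets Z: none.
Union: H, R, W.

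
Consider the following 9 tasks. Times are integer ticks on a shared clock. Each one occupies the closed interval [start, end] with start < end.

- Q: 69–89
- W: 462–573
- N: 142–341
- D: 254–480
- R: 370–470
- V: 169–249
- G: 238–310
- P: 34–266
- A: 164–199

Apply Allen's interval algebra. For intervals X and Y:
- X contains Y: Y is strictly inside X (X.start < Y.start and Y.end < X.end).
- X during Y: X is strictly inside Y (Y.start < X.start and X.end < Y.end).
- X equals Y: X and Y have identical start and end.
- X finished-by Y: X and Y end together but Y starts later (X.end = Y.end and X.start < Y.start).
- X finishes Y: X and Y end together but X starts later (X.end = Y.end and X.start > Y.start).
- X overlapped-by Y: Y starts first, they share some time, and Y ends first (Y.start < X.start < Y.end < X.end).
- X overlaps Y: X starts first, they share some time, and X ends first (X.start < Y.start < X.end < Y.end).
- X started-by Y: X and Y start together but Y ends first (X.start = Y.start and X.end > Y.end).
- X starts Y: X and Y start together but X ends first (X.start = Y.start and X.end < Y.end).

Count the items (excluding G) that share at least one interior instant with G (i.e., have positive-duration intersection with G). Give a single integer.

4

Target G = [238, 310].
A [164, 199] → before → no.
D [254, 480] → overlapped-by → counts.
N [142, 341] → contains → counts.
P [34, 266] → overlaps → counts.
Q [69, 89] → before → no.
R [370, 470] → after → no.
V [169, 249] → overlaps → counts.
W [462, 573] → after → no.
Total: 4.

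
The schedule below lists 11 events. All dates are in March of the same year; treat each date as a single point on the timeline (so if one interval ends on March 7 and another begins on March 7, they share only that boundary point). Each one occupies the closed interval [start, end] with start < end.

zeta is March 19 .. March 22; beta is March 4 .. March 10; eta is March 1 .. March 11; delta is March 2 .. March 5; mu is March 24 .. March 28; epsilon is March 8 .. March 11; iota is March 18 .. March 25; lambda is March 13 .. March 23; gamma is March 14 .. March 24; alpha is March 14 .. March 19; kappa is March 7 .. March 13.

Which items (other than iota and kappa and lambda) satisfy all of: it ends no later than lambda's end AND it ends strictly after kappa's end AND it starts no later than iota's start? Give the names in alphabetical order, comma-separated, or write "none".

Conditions: its end is no later than lambda's end (X.end <= March 23) AND its end is strictly after kappa's end (X.end > March 13) AND its start is no later than iota's start (X.start <= March 18).
alpha: end March 19 <= March 23? ✓; end March 19 > March 13? ✓; start March 14 <= March 18? ✓ → yes.
beta: end March 10 <= March 23? ✓; end March 10 > March 13? ✗; start March 4 <= March 18? ✓ → no.
delta: end March 5 <= March 23? ✓; end March 5 > March 13? ✗; start March 2 <= March 18? ✓ → no.
epsilon: end March 11 <= March 23? ✓; end March 11 > March 13? ✗; start March 8 <= March 18? ✓ → no.
eta: end March 11 <= March 23? ✓; end March 11 > March 13? ✗; start March 1 <= March 18? ✓ → no.
gamma: end March 24 <= March 23? ✗; end March 24 > March 13? ✓; start March 14 <= March 18? ✓ → no.
mu: end March 28 <= March 23? ✗; end March 28 > March 13? ✓; start March 24 <= March 18? ✗ → no.
zeta: end March 22 <= March 23? ✓; end March 22 > March 13? ✓; start March 19 <= March 18? ✗ → no.
Result: alpha.

alpha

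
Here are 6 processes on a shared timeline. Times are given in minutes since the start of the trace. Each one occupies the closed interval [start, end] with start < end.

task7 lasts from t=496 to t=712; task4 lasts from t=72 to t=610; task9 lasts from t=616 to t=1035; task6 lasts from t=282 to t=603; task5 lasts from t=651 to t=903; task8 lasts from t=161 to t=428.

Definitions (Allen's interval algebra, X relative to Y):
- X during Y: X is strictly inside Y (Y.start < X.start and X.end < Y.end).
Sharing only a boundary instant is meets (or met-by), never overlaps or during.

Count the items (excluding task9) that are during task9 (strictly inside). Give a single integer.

1

Target task9 = [t=616, t=1035].
task4 [t=72, t=610] → before → no.
task5 [t=651, t=903] → during → counts.
task6 [t=282, t=603] → before → no.
task7 [t=496, t=712] → overlaps → no.
task8 [t=161, t=428] → before → no.
Total: 1.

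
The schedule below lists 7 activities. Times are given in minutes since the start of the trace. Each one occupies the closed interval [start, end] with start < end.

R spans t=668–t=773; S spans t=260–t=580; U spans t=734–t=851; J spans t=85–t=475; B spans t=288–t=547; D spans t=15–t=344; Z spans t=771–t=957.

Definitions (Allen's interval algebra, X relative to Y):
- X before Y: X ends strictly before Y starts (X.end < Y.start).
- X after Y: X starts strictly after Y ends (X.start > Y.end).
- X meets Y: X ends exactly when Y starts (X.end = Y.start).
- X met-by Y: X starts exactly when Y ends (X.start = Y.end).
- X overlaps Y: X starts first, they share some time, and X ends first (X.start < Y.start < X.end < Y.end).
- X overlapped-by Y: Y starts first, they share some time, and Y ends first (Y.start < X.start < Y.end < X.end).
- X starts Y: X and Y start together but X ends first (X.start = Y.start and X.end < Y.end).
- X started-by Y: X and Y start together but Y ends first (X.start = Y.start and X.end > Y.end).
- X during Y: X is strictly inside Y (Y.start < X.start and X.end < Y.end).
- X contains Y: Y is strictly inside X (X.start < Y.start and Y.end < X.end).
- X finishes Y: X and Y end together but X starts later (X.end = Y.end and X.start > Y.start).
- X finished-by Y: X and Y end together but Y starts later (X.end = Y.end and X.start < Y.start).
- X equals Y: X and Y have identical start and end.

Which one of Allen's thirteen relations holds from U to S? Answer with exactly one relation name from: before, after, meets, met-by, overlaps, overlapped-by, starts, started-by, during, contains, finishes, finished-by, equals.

U = [t=734, t=851]; S = [t=260, t=580].
Compare endpoints: U.start > S.start, U.start > S.end, U.end > S.start, U.end > S.end.
That pattern is 'after'.

after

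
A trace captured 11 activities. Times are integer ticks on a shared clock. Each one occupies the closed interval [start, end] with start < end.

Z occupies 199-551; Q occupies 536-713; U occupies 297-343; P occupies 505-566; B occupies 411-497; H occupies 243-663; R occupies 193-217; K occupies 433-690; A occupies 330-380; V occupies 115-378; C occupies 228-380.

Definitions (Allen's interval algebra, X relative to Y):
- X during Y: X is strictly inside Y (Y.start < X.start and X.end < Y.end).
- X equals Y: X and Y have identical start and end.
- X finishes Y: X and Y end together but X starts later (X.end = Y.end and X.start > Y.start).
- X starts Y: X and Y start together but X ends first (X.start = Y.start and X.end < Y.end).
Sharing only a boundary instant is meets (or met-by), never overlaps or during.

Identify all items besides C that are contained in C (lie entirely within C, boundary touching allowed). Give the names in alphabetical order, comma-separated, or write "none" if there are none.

A, U

Target C = [228, 380].
A [330, 380] → finishes → yes.
B [411, 497] → after → no.
H [243, 663] → overlapped-by → no.
K [433, 690] → after → no.
P [505, 566] → after → no.
Q [536, 713] → after → no.
R [193, 217] → before → no.
U [297, 343] → during → yes.
V [115, 378] → overlaps → no.
Z [199, 551] → contains → no.
Result: A, U.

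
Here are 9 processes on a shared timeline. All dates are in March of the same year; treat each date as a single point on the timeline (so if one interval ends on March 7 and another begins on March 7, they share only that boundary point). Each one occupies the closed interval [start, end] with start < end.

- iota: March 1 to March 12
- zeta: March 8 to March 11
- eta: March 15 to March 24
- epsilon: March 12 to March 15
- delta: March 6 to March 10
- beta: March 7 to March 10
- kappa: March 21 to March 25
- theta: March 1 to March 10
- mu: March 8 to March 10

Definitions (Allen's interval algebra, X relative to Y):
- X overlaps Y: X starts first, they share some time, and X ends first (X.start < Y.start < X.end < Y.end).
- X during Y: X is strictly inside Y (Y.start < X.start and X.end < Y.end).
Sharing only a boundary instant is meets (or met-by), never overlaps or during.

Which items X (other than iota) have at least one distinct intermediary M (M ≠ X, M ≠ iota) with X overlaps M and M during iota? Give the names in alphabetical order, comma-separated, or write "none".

Target iota = [March 1, March 12].
Intermediaries M with M during iota: beta, delta, mu, zeta.
Via beta — items with X overlaps beta: none.
Via delta — items with X overlaps delta: none.
Via mu — items with X overlaps mu: none.
Via zeta — items with X overlaps zeta: beta, delta, theta.
Union: beta, delta, theta.

beta, delta, theta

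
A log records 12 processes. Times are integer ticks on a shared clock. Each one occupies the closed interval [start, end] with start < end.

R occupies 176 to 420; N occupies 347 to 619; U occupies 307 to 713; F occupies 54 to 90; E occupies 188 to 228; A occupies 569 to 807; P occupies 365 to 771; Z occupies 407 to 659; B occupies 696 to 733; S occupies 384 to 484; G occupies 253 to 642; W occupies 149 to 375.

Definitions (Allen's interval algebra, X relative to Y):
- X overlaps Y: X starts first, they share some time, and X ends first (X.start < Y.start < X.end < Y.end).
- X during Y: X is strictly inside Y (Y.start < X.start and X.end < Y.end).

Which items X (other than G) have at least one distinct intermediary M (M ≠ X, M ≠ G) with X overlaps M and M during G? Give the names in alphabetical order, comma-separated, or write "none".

R, W

Target G = [253, 642].
Intermediaries M with M during G: N, S.
Via N — items with X overlaps N: R, W.
Via S — items with X overlaps S: R.
Union: R, W.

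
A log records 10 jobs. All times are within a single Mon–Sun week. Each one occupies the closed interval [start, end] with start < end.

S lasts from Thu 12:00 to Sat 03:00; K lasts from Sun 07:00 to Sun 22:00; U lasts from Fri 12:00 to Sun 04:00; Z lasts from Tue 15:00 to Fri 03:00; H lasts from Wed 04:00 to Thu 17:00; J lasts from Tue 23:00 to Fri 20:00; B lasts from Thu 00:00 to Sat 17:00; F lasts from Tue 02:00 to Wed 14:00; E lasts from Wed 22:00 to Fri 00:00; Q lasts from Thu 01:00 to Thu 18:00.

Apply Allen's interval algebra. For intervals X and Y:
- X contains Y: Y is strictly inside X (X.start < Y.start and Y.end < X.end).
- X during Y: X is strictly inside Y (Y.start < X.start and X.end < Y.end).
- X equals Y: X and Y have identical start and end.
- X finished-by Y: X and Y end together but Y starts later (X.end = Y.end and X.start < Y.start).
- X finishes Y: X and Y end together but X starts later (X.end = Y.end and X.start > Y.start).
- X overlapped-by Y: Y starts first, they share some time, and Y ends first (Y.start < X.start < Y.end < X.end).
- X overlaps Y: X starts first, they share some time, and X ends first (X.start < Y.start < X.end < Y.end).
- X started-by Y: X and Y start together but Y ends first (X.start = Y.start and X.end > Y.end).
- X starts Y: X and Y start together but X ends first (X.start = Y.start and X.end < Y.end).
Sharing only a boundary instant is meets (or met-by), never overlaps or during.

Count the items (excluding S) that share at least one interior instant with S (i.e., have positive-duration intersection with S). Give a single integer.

Target S = [Thu 12:00, Sat 03:00].
B [Thu 00:00, Sat 17:00] → contains → counts.
E [Wed 22:00, Fri 00:00] → overlaps → counts.
F [Tue 02:00, Wed 14:00] → before → no.
H [Wed 04:00, Thu 17:00] → overlaps → counts.
J [Tue 23:00, Fri 20:00] → overlaps → counts.
K [Sun 07:00, Sun 22:00] → after → no.
Q [Thu 01:00, Thu 18:00] → overlaps → counts.
U [Fri 12:00, Sun 04:00] → overlapped-by → counts.
Z [Tue 15:00, Fri 03:00] → overlaps → counts.
Total: 7.

7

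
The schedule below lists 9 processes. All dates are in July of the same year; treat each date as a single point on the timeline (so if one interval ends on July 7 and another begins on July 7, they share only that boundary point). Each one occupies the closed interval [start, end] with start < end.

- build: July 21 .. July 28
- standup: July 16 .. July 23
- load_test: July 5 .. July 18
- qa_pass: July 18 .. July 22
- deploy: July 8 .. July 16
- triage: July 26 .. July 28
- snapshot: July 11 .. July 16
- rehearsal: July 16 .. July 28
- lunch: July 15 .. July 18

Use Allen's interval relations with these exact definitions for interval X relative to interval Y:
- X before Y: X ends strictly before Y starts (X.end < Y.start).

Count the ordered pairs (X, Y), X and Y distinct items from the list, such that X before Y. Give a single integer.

12

Checking all 72 ordered pairs for relation 'before'; matching pairs in alphabetical order:
(deploy, build): deploy before build ✓
(deploy, qa_pass): deploy before qa_pass ✓
(deploy, triage): deploy before triage ✓
(load_test, build): load_test before build ✓
(load_test, triage): load_test before triage ✓
(lunch, build): lunch before build ✓
(lunch, triage): lunch before triage ✓
(qa_pass, triage): qa_pass before triage ✓
(snapshot, build): snapshot before build ✓
(snapshot, qa_pass): snapshot before qa_pass ✓
(snapshot, triage): snapshot before triage ✓
(standup, triage): standup before triage ✓
Count: 12.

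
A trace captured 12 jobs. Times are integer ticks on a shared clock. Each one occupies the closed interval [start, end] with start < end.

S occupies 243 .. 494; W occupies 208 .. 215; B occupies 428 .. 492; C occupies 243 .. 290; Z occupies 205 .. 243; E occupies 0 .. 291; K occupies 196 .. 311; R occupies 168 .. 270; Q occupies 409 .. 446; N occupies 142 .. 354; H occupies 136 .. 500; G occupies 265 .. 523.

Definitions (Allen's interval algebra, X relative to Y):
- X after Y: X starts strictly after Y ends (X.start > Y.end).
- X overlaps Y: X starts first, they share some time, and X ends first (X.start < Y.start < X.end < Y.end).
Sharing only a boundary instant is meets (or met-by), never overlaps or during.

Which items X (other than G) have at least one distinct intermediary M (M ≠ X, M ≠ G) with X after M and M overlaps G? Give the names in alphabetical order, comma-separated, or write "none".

B, Q

Target G = [265, 523].
Intermediaries M with M overlaps G: C, E, H, K, N, R, S.
Via C — items with X after C: B, Q.
Via E — items with X after E: B, Q.
Via H — items with X after H: none.
Via K — items with X after K: B, Q.
Via N — items with X after N: B, Q.
Via R — items with X after R: B, Q.
Via S — items with X after S: none.
Union: B, Q.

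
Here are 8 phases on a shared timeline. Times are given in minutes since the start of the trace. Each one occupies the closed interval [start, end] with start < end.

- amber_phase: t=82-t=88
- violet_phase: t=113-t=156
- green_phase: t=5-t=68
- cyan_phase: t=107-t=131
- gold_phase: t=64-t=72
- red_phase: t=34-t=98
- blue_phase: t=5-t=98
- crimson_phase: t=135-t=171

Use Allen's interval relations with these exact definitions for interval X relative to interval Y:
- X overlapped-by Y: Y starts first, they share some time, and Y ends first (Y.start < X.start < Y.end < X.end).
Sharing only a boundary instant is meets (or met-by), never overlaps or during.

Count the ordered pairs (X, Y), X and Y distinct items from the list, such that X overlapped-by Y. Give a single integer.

Checking all 56 ordered pairs for relation 'overlapped-by'; matching pairs in alphabetical order:
(crimson_phase, violet_phase): crimson_phase overlapped-by violet_phase ✓
(gold_phase, green_phase): gold_phase overlapped-by green_phase ✓
(red_phase, green_phase): red_phase overlapped-by green_phase ✓
(violet_phase, cyan_phase): violet_phase overlapped-by cyan_phase ✓
Count: 4.

4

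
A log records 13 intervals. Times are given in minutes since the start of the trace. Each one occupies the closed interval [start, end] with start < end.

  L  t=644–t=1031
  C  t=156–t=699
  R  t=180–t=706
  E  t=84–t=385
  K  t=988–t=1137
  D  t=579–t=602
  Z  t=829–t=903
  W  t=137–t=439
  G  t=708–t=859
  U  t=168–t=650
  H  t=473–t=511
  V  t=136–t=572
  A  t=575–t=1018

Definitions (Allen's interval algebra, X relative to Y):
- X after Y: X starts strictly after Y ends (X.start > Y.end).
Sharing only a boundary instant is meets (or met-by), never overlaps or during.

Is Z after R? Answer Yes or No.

Yes

Z = [t=829, t=903], R = [t=180, t=706].
Actual relation of Z to R: after.
Asked whether 'after' holds → Yes.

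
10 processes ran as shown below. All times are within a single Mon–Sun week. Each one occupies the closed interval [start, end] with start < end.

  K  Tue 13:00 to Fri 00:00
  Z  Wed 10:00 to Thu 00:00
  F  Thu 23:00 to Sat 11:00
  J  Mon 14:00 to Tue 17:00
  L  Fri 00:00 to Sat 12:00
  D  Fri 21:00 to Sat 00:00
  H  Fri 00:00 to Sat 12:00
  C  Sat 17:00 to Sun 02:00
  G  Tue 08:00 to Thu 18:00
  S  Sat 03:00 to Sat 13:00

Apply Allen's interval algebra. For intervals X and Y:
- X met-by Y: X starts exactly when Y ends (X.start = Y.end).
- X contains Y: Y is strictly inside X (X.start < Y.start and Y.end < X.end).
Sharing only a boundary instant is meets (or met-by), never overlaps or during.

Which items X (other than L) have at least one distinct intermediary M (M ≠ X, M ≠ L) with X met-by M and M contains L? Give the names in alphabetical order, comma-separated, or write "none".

Target L = [Fri 00:00, Sat 12:00].
Intermediaries M with M contains L: none.
Union: none.

none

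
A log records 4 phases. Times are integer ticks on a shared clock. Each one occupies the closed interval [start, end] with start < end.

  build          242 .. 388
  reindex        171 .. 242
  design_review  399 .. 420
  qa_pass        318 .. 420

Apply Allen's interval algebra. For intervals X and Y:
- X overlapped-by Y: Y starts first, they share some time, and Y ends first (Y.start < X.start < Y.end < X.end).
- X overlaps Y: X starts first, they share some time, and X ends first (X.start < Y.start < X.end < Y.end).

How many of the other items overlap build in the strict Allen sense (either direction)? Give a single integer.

1

Target build = [242, 388].
design_review [399, 420] → after → no.
qa_pass [318, 420] → overlapped-by → counts.
reindex [171, 242] → meets → no.
Total: 1.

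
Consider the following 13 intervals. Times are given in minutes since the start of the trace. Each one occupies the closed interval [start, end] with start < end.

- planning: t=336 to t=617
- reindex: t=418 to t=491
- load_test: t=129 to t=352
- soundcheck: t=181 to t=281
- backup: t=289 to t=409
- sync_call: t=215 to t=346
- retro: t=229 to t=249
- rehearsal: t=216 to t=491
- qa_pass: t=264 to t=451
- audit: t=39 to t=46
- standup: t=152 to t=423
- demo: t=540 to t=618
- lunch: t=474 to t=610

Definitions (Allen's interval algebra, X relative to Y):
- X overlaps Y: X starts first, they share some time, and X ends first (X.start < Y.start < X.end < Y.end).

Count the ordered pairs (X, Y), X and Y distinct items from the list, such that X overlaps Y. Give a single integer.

24

Checking all 156 ordered pairs for relation 'overlaps'; matching pairs in alphabetical order:
(backup, planning): backup overlaps planning ✓
(load_test, backup): load_test overlaps backup ✓
(load_test, planning): load_test overlaps planning ✓
(load_test, qa_pass): load_test overlaps qa_pass ✓
(load_test, rehearsal): load_test overlaps rehearsal ✓
(load_test, standup): load_test overlaps standup ✓
(lunch, demo): lunch overlaps demo ✓
(planning, demo): planning overlaps demo ✓
(qa_pass, planning): qa_pass overlaps planning ✓
(qa_pass, reindex): qa_pass overlaps reindex ✓
(rehearsal, lunch): rehearsal overlaps lunch ✓
(rehearsal, planning): rehearsal overlaps planning ✓
(reindex, lunch): reindex overlaps lunch ✓
(soundcheck, qa_pass): soundcheck overlaps qa_pass ✓
(soundcheck, rehearsal): soundcheck overlaps rehearsal ✓
(soundcheck, sync_call): soundcheck overlaps sync_call ✓
(standup, planning): standup overlaps planning ✓
(standup, qa_pass): standup overlaps qa_pass ✓
(standup, rehearsal): standup overlaps rehearsal ✓
(standup, reindex): standup overlaps reindex ✓
(sync_call, backup): sync_call overlaps backup ✓
(sync_call, planning): sync_call overlaps planning ✓
(sync_call, qa_pass): sync_call overlaps qa_pass ✓
(sync_call, rehearsal): sync_call overlaps rehearsal ✓
Count: 24.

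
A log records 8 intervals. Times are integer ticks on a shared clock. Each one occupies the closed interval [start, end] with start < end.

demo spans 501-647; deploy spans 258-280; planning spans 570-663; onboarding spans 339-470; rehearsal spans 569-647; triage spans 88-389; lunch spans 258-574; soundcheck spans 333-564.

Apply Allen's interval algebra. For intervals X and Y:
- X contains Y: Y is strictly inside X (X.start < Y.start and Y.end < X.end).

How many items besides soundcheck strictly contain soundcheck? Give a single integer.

Target soundcheck = [333, 564].
demo [501, 647] → overlapped-by → no.
deploy [258, 280] → before → no.
lunch [258, 574] → contains → counts.
onboarding [339, 470] → during → no.
planning [570, 663] → after → no.
rehearsal [569, 647] → after → no.
triage [88, 389] → overlaps → no.
Total: 1.

1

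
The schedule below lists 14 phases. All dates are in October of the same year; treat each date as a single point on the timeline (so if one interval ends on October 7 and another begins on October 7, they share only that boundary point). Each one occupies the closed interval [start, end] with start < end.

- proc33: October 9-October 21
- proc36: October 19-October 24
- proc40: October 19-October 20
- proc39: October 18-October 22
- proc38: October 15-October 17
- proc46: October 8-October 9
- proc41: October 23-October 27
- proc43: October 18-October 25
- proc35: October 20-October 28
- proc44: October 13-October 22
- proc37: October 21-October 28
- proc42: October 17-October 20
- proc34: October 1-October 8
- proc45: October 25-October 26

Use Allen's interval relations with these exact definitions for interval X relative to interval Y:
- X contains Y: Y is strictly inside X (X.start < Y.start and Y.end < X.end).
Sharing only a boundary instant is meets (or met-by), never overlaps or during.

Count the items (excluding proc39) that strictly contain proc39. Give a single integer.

Target proc39 = [October 18, October 22].
proc33 [October 9, October 21] → overlaps → no.
proc34 [October 1, October 8] → before → no.
proc35 [October 20, October 28] → overlapped-by → no.
proc36 [October 19, October 24] → overlapped-by → no.
proc37 [October 21, October 28] → overlapped-by → no.
proc38 [October 15, October 17] → before → no.
proc40 [October 19, October 20] → during → no.
proc41 [October 23, October 27] → after → no.
proc42 [October 17, October 20] → overlaps → no.
proc43 [October 18, October 25] → started-by → no.
proc44 [October 13, October 22] → finished-by → no.
proc45 [October 25, October 26] → after → no.
proc46 [October 8, October 9] → before → no.
Total: 0.

0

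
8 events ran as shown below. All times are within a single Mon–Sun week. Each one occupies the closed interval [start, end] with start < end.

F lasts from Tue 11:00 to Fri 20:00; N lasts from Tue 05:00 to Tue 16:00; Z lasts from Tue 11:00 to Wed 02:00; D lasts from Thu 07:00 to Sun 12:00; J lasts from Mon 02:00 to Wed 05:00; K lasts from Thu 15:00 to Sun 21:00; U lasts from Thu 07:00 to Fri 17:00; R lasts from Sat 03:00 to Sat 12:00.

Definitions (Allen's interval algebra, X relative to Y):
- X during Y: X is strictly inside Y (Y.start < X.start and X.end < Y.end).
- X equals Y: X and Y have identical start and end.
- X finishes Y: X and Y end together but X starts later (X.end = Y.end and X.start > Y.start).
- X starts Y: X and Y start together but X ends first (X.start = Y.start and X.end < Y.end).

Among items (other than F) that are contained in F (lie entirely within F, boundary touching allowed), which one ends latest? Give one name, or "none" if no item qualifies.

Target F = [Tue 11:00, Fri 20:00].
D [Thu 07:00, Sun 12:00] → overlapped-by → excluded.
J [Mon 02:00, Wed 05:00] → overlaps → excluded.
K [Thu 15:00, Sun 21:00] → overlapped-by → excluded.
N [Tue 05:00, Tue 16:00] → overlaps → excluded.
R [Sat 03:00, Sat 12:00] → after → excluded.
U [Thu 07:00, Fri 17:00] → during → candidate.
Z [Tue 11:00, Wed 02:00] → starts → candidate.
Among candidates, latest end is Fri 17:00 → U.

U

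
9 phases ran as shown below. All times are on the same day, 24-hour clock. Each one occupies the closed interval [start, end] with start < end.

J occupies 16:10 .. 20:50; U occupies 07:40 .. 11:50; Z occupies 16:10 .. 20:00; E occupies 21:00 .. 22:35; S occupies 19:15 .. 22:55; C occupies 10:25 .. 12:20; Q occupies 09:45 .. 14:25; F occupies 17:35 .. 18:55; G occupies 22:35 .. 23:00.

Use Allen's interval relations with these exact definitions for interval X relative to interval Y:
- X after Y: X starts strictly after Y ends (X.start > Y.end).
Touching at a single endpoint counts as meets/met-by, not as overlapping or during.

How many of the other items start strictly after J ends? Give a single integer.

2

Target J = [16:10, 20:50].
C [10:25, 12:20] → before → no.
E [21:00, 22:35] → after → counts.
F [17:35, 18:55] → during → no.
G [22:35, 23:00] → after → counts.
Q [09:45, 14:25] → before → no.
S [19:15, 22:55] → overlapped-by → no.
U [07:40, 11:50] → before → no.
Z [16:10, 20:00] → starts → no.
Total: 2.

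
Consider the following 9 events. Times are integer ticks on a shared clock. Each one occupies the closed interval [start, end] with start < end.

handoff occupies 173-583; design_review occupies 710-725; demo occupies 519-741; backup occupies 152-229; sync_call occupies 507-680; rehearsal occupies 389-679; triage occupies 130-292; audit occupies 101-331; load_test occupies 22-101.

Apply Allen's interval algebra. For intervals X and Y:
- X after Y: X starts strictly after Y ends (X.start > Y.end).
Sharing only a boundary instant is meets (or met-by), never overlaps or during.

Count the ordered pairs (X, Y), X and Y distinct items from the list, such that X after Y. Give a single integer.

Checking all 72 ordered pairs for relation 'after'; matching pairs in alphabetical order:
(backup, load_test): backup after load_test ✓
(demo, audit): demo after audit ✓
(demo, backup): demo after backup ✓
(demo, load_test): demo after load_test ✓
(demo, triage): demo after triage ✓
(design_review, audit): design_review after audit ✓
(design_review, backup): design_review after backup ✓
(design_review, handoff): design_review after handoff ✓
(design_review, load_test): design_review after load_test ✓
(design_review, rehearsal): design_review after rehearsal ✓
(design_review, sync_call): design_review after sync_call ✓
(design_review, triage): design_review after triage ✓
(handoff, load_test): handoff after load_test ✓
(rehearsal, audit): rehearsal after audit ✓
(rehearsal, backup): rehearsal after backup ✓
(rehearsal, load_test): rehearsal after load_test ✓
(rehearsal, triage): rehearsal after triage ✓
(sync_call, audit): sync_call after audit ✓
(sync_call, backup): sync_call after backup ✓
(sync_call, load_test): sync_call after load_test ✓
(sync_call, triage): sync_call after triage ✓
(triage, load_test): triage after load_test ✓
Count: 22.

22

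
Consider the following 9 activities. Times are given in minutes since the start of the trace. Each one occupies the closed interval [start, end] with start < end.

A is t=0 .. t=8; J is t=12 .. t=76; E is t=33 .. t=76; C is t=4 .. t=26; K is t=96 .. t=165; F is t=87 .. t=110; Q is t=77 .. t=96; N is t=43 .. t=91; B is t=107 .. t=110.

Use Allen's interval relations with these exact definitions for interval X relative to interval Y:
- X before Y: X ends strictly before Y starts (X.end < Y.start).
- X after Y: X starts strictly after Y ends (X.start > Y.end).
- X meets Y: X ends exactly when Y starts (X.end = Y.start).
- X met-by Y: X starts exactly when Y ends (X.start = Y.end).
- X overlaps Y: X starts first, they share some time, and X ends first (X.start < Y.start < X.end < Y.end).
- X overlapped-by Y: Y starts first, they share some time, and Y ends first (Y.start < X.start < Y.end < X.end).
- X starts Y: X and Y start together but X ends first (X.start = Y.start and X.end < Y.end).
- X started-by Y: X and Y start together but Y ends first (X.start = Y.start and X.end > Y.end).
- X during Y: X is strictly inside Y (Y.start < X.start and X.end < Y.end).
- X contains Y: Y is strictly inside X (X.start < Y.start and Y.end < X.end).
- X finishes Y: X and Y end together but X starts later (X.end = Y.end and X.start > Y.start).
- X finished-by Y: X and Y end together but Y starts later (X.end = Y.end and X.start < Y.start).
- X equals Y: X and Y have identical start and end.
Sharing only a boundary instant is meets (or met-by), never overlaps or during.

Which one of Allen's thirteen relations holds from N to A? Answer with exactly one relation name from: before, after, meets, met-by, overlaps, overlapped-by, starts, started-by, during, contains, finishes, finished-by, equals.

N = [t=43, t=91]; A = [t=0, t=8].
Compare endpoints: N.start > A.start, N.start > A.end, N.end > A.start, N.end > A.end.
That pattern is 'after'.

after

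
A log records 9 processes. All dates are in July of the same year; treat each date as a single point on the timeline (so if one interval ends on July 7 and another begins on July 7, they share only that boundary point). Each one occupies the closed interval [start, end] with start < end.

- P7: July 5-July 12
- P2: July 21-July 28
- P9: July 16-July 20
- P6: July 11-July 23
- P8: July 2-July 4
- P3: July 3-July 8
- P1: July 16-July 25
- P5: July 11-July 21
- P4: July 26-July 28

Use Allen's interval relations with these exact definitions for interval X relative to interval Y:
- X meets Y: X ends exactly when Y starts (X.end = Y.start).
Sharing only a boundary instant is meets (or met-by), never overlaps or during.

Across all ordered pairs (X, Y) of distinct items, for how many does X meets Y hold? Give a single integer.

Checking all 72 ordered pairs for relation 'meets'; matching pairs in alphabetical order:
(P5, P2): P5 meets P2 ✓
Count: 1.

1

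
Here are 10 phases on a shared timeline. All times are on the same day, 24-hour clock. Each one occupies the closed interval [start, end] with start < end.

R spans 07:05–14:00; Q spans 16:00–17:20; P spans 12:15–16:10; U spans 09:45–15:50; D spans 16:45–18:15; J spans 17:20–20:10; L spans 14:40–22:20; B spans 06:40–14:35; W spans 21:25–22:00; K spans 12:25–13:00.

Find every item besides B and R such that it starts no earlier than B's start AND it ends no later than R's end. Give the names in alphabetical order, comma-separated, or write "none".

Conditions: its start is no earlier than B's start (X.start >= 06:40) AND its end is no later than R's end (X.end <= 14:00).
D: start 16:45 >= 06:40? ✓; end 18:15 <= 14:00? ✗ → no.
J: start 17:20 >= 06:40? ✓; end 20:10 <= 14:00? ✗ → no.
K: start 12:25 >= 06:40? ✓; end 13:00 <= 14:00? ✓ → yes.
L: start 14:40 >= 06:40? ✓; end 22:20 <= 14:00? ✗ → no.
P: start 12:15 >= 06:40? ✓; end 16:10 <= 14:00? ✗ → no.
Q: start 16:00 >= 06:40? ✓; end 17:20 <= 14:00? ✗ → no.
U: start 09:45 >= 06:40? ✓; end 15:50 <= 14:00? ✗ → no.
W: start 21:25 >= 06:40? ✓; end 22:00 <= 14:00? ✗ → no.
Result: K.

K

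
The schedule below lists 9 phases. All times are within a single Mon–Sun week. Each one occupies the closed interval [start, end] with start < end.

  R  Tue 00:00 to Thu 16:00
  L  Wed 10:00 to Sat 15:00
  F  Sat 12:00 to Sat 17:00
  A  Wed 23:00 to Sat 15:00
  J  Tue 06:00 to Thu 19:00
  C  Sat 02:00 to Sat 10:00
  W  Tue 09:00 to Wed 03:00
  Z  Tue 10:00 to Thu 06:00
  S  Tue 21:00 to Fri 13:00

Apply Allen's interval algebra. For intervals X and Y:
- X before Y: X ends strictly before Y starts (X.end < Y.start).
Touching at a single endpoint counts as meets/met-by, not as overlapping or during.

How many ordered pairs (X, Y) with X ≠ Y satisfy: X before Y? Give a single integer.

Checking all 72 ordered pairs for relation 'before'; matching pairs in alphabetical order:
(C, F): C before F ✓
(J, C): J before C ✓
(J, F): J before F ✓
(R, C): R before C ✓
(R, F): R before F ✓
(S, C): S before C ✓
(S, F): S before F ✓
(W, A): W before A ✓
(W, C): W before C ✓
(W, F): W before F ✓
(W, L): W before L ✓
(Z, C): Z before C ✓
(Z, F): Z before F ✓
Count: 13.

13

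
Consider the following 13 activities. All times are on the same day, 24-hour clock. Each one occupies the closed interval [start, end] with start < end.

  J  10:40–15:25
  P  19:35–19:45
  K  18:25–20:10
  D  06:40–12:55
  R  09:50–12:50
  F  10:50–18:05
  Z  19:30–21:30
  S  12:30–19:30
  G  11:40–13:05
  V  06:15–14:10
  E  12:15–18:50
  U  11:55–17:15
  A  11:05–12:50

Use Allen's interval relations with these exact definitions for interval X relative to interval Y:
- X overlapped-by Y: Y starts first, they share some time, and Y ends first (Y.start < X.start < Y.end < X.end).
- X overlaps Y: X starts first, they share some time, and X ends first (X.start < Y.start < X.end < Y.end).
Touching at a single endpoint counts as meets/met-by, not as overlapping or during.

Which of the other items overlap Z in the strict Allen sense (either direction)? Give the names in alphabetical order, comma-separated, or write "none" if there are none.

K

Target Z = [19:30, 21:30].
A [11:05, 12:50] → before → no.
D [06:40, 12:55] → before → no.
E [12:15, 18:50] → before → no.
F [10:50, 18:05] → before → no.
G [11:40, 13:05] → before → no.
J [10:40, 15:25] → before → no.
K [18:25, 20:10] → overlaps → yes.
P [19:35, 19:45] → during → no.
R [09:50, 12:50] → before → no.
S [12:30, 19:30] → meets → no.
U [11:55, 17:15] → before → no.
V [06:15, 14:10] → before → no.
Result: K.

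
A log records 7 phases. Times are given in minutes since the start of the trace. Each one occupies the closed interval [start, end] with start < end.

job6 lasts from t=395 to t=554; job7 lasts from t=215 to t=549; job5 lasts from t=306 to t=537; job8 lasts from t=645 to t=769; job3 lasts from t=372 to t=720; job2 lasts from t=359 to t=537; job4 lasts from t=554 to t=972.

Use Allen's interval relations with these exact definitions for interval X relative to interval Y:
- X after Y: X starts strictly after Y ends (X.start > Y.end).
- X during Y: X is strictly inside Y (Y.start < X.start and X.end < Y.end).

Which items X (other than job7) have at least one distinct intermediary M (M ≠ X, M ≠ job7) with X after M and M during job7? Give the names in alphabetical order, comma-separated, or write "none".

job4, job8

Target job7 = [t=215, t=549].
Intermediaries M with M during job7: job2, job5.
Via job2 — items with X after job2: job4, job8.
Via job5 — items with X after job5: job4, job8.
Union: job4, job8.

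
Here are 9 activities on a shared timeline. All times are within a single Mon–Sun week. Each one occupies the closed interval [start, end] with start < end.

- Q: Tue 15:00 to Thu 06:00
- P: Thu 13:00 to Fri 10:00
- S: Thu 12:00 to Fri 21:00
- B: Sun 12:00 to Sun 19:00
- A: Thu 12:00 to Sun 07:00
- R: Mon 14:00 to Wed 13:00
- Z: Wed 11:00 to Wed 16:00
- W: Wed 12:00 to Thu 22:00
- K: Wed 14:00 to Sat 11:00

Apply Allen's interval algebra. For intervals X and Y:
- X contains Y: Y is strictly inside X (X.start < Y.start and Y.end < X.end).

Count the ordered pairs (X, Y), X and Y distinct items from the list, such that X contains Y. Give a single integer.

5

Checking all 72 ordered pairs for relation 'contains'; matching pairs in alphabetical order:
(A, P): A contains P ✓
(K, P): K contains P ✓
(K, S): K contains S ✓
(Q, Z): Q contains Z ✓
(S, P): S contains P ✓
Count: 5.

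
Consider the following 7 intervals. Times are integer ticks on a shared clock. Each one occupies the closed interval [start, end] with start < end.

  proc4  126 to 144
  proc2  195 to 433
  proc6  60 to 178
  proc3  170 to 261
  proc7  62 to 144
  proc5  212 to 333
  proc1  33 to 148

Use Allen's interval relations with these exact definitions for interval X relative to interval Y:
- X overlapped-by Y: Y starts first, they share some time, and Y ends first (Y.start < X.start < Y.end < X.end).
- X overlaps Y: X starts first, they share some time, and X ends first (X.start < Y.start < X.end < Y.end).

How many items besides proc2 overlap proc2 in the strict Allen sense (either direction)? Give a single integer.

1

Target proc2 = [195, 433].
proc1 [33, 148] → before → no.
proc3 [170, 261] → overlaps → counts.
proc4 [126, 144] → before → no.
proc5 [212, 333] → during → no.
proc6 [60, 178] → before → no.
proc7 [62, 144] → before → no.
Total: 1.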